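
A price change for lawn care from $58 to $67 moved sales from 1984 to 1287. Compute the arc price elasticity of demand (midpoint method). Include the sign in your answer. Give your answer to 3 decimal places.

ΔQ = 1287 − 1984 = -697; ΔP = 67 − 58 = 9.
Midpoints: P̄ = 62.50, Q̄ = 1635.5.
ε = (ΔQ/ΔP)(P̄/Q̄) = (-697/9)(62.50/1635.5).

-2.960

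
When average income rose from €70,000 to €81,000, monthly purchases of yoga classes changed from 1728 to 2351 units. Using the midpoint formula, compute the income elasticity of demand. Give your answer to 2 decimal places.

2.10

ΔQ = 623, ΔI = 11000. Midpoints: Ī = 75,500, Q̄ = 2039.5.
ε_I = (ΔQ/ΔI)(Ī/Q̄) = (623/11000)(75500/2039.5).
ε_I > 0, so the good is normal.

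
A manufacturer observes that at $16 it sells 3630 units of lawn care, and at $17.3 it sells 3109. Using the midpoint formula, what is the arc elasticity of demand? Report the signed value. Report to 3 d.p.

-1.980

ΔQ = 3109 − 3630 = -521; ΔP = 17.3 − 16 = 1.3.
Midpoints: P̄ = 16.65, Q̄ = 3369.5.
ε = (ΔQ/ΔP)(P̄/Q̄) = (-521/1.3)(16.65/3369.5).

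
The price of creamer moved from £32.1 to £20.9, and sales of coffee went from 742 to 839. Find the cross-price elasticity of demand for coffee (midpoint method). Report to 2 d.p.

-0.29

ΔQ_x = 839 − 742 = 97; ΔP_y = 20.9 − 32.1 = -11.2.
Midpoints: P̄_y = 26.50, Q̄_x = 790.5.
ε_xy = (ΔQ_x/ΔP_y)(P̄_y/Q̄_x) = (97/-11.2)(26.50/790.5).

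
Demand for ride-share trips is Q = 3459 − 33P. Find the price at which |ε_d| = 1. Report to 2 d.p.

For linear demand Q = a − bP, ε = −bP/(a − bP). |ε| = 1 when bP = a − bP, i.e. P = a/(2b).
P = 3459/(2·33) = 3459/66 = 52.4091.

52.41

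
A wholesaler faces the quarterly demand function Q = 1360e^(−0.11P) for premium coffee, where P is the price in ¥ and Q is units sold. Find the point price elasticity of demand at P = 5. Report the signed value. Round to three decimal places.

-0.550

At P = 5, Q = 784.652.
dQ/dP = −0.11·1360e^(−0.11P) = −0.11Q = -86.312.
ε = (dQ/dP)(P/Q) = (-86.312)(5/784.652).
|ε| < 1, so demand is inelastic at this price.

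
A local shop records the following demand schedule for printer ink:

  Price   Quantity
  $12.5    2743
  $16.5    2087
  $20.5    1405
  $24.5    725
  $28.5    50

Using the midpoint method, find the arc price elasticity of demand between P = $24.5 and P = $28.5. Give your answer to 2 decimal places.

-11.54

At P = 24.5, Q = 725; at P = 28.5, Q = 50.
ΔQ = -675, ΔP = 4.0. Midpoints: P̄ = 26.50, Q̄ = 387.5.
ε = (ΔQ/ΔP)(P̄/Q̄) = (-675/4.0)(26.50/387.5).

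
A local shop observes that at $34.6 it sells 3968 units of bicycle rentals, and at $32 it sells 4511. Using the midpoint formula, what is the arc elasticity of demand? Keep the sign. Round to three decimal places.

ΔQ = 4511 − 3968 = 543; ΔP = 32 − 34.6 = -2.6.
Midpoints: P̄ = 33.30, Q̄ = 4239.5.
ε = (ΔQ/ΔP)(P̄/Q̄) = (543/-2.6)(33.30/4239.5).

-1.640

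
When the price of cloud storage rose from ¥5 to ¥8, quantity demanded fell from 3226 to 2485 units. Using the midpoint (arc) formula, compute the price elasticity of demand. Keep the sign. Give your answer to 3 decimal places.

ΔQ = 2485 − 3226 = -741; ΔP = 8 − 5 = 3.
Midpoints: P̄ = 6.50, Q̄ = 2855.5.
ε = (ΔQ/ΔP)(P̄/Q̄) = (-741/3)(6.50/2855.5).

-0.562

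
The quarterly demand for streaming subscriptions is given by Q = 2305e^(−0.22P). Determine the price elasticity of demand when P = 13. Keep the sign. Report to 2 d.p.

At P = 13, Q = 132.004.
dQ/dP = −0.22·2305e^(−0.22P) = −0.22Q = -29.041.
ε = (dQ/dP)(P/Q) = (-29.041)(13/132.004).
|ε| > 1, so demand is elastic at this price.

-2.86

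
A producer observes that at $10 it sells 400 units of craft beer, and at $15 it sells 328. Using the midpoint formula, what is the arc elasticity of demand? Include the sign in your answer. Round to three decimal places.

ΔQ = 328 − 400 = -72; ΔP = 15 − 10 = 5.
Midpoints: P̄ = 12.50, Q̄ = 364.0.
ε = (ΔQ/ΔP)(P̄/Q̄) = (-72/5)(12.50/364.0).

-0.495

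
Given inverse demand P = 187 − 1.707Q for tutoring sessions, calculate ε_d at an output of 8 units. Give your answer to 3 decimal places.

-12.694

At Q = 8, P = 187 − 1.707(8) = 173.34.
dP/dQ = −1.707, so dQ/dP = 1/(−1.707) = -0.586.
ε = (dQ/dP)(P/Q) = (-0.586)(173.34/8).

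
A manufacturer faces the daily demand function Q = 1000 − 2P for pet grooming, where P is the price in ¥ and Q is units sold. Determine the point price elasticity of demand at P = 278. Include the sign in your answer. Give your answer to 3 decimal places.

At P = 278, Q = 444.
dQ/dP = −2.
ε = (dQ/dP)(P/Q) = (-2)(278/444).

-1.252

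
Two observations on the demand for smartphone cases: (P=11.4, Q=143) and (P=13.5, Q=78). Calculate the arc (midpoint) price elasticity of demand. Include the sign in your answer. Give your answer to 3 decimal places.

-3.487

ΔQ = 78 − 143 = -65; ΔP = 13.5 − 11.4 = 2.1.
Midpoints: P̄ = 12.45, Q̄ = 110.5.
ε = (ΔQ/ΔP)(P̄/Q̄) = (-65/2.1)(12.45/110.5).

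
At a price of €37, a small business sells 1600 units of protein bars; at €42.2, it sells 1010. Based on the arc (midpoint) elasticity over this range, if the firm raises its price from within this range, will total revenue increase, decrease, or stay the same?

decrease

Arc ε = (-590/5.2)(39.60/1305.0) ≈ -3.443.
|ε| = 3.44 > 1, so demand is elastic. A price rise therefore reduces total revenue.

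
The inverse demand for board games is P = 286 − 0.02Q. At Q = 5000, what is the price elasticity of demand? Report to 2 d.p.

-1.86

At Q = 5000, P = 286 − 0.02(5000) = 186.00.
dP/dQ = −0.02, so dQ/dP = 1/(−0.02) = -50.000.
ε = (dQ/dP)(P/Q) = (-50.000)(186.00/5000).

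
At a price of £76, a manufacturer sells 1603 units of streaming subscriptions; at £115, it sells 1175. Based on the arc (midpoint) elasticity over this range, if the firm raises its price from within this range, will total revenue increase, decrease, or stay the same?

Arc ε = (-428/39)(95.50/1389.0) ≈ -0.755.
|ε| = 0.75 < 1, so demand is inelastic. A price rise therefore raises total revenue.

increase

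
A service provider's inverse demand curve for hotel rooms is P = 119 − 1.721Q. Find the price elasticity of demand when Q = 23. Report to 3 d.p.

At Q = 23, P = 119 − 1.721(23) = 79.42.
dP/dQ = −1.721, so dQ/dP = 1/(−1.721) = -0.581.
ε = (dQ/dP)(P/Q) = (-0.581)(79.42/23).

-2.006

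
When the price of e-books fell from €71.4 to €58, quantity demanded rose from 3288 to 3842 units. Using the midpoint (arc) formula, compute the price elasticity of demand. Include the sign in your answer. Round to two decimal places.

-0.75

ΔQ = 3842 − 3288 = 554; ΔP = 58 − 71.4 = -13.4.
Midpoints: P̄ = 64.70, Q̄ = 3565.0.
ε = (ΔQ/ΔP)(P̄/Q̄) = (554/-13.4)(64.70/3565.0).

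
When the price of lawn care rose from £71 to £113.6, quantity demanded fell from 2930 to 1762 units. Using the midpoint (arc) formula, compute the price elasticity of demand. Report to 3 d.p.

-1.079

ΔQ = 1762 − 2930 = -1168; ΔP = 113.6 − 71 = 42.6.
Midpoints: P̄ = 92.30, Q̄ = 2346.0.
ε = (ΔQ/ΔP)(P̄/Q̄) = (-1168/42.6)(92.30/2346.0).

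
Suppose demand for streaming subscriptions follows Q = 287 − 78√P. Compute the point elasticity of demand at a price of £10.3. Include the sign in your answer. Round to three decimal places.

At P = 10.3, Q = 36.670.
dQ/dP = −78/(2√P) = -12.152.
ε = (dQ/dP)(P/Q) = (-12.152)(10.3/36.670).
|ε| > 1, so demand is elastic at this price.

-3.413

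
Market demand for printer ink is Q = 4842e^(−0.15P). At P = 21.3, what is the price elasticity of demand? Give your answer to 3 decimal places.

-3.195

At P = 21.3, Q = 198.360.
dQ/dP = −0.15·4842e^(−0.15P) = −0.15Q = -29.754.
ε = (dQ/dP)(P/Q) = (-29.754)(21.3/198.360).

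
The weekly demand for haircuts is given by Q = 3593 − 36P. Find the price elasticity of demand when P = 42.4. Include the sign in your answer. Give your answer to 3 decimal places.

At P = 42.4, Q = 2066.600.
dQ/dP = −36.
ε = (dQ/dP)(P/Q) = (-36)(42.4/2066.600).

-0.739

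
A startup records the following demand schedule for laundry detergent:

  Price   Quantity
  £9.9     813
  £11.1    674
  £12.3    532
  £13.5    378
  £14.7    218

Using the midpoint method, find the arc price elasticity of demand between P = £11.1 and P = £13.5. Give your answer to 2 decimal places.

At P = 11.1, Q = 674; at P = 13.5, Q = 378.
ΔQ = -296, ΔP = 2.4. Midpoints: P̄ = 12.30, Q̄ = 526.0.
ε = (ΔQ/ΔP)(P̄/Q̄) = (-296/2.4)(12.30/526.0).

-2.88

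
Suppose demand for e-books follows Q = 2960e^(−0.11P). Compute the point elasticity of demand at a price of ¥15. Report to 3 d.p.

At P = 15, Q = 568.468.
dQ/dP = −0.11·2960e^(−0.11P) = −0.11Q = -62.531.
ε = (dQ/dP)(P/Q) = (-62.531)(15/568.468).
|ε| > 1, so demand is elastic at this price.

-1.650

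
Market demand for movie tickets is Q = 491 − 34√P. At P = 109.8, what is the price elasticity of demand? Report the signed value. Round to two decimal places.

At P = 109.8, Q = 134.729.
dQ/dP = −34/(2√P) = -1.622.
ε = (dQ/dP)(P/Q) = (-1.622)(109.8/134.729).

-1.32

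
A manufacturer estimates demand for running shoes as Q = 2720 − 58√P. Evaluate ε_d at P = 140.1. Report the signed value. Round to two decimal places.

-0.17

At P = 140.1, Q = 2033.490.
dQ/dP = −58/(2√P) = -2.450.
ε = (dQ/dP)(P/Q) = (-2.450)(140.1/2033.490).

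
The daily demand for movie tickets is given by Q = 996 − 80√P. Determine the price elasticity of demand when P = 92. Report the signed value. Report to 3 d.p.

-1.678

At P = 92, Q = 228.667.
dQ/dP = −80/(2√P) = -4.170.
ε = (dQ/dP)(P/Q) = (-4.170)(92/228.667).
|ε| > 1, so demand is elastic at this price.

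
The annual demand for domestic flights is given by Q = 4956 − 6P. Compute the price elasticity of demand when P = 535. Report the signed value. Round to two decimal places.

At P = 535, Q = 1746.
dQ/dP = −6.
ε = (dQ/dP)(P/Q) = (-6)(535/1746).
|ε| > 1, so demand is elastic at this price.

-1.84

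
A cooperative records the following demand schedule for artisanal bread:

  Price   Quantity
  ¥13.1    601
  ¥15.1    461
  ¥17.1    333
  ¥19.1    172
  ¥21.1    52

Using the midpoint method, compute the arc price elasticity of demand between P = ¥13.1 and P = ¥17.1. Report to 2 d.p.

-2.17

At P = 13.1, Q = 601; at P = 17.1, Q = 333.
ΔQ = -268, ΔP = 4.0. Midpoints: P̄ = 15.10, Q̄ = 467.0.
ε = (ΔQ/ΔP)(P̄/Q̄) = (-268/4.0)(15.10/467.0).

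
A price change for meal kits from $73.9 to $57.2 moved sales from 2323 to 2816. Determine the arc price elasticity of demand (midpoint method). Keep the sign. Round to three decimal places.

ΔQ = 2816 − 2323 = 493; ΔP = 57.2 − 73.9 = -16.7.
Midpoints: P̄ = 65.55, Q̄ = 2569.5.
ε = (ΔQ/ΔP)(P̄/Q̄) = (493/-16.7)(65.55/2569.5).

-0.753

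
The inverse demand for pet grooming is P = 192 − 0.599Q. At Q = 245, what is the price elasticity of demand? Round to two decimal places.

At Q = 245, P = 192 − 0.599(245) = 45.25.
dP/dQ = −0.599, so dQ/dP = 1/(−0.599) = -1.669.
ε = (dQ/dP)(P/Q) = (-1.669)(45.25/245).

-0.31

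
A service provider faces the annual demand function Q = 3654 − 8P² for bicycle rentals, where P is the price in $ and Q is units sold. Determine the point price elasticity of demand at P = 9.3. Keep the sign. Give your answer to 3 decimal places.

At P = 9.3, Q = 2962.080.
dQ/dP = −16P = -148.800.
ε = (dQ/dP)(P/Q) = (-148.800)(9.3/2962.080).
|ε| < 1, so demand is inelastic at this price.

-0.467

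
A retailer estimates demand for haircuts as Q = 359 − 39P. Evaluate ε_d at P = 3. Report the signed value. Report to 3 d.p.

-0.483

At P = 3, Q = 242.
dQ/dP = −39.
ε = (dQ/dP)(P/Q) = (-39)(3/242).
|ε| < 1, so demand is inelastic at this price.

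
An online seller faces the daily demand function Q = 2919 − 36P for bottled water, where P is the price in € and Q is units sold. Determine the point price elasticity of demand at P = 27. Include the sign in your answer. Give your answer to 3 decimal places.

At P = 27, Q = 1947.
dQ/dP = −36.
ε = (dQ/dP)(P/Q) = (-36)(27/1947).
|ε| < 1, so demand is inelastic at this price.

-0.499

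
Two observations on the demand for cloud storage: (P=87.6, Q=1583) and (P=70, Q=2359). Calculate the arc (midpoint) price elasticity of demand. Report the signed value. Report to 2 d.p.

-1.76

ΔQ = 2359 − 1583 = 776; ΔP = 70 − 87.6 = -17.6.
Midpoints: P̄ = 78.80, Q̄ = 1971.0.
ε = (ΔQ/ΔP)(P̄/Q̄) = (776/-17.6)(78.80/1971.0).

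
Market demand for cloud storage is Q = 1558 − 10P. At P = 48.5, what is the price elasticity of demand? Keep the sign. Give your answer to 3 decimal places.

-0.452

At P = 48.5, Q = 1073.
dQ/dP = −10.
ε = (dQ/dP)(P/Q) = (-10)(48.5/1073).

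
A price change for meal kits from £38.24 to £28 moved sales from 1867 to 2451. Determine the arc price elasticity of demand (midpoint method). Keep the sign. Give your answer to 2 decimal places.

-0.87

ΔQ = 2451 − 1867 = 584; ΔP = 28 − 38.24 = -10.24.
Midpoints: P̄ = 33.12, Q̄ = 2159.0.
ε = (ΔQ/ΔP)(P̄/Q̄) = (584/-10.24)(33.12/2159.0).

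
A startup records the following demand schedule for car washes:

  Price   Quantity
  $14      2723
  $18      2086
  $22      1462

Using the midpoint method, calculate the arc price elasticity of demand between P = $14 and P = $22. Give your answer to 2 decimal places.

At P = 14, Q = 2723; at P = 22, Q = 1462.
ΔQ = -1261, ΔP = 8. Midpoints: P̄ = 18.00, Q̄ = 2092.5.
ε = (ΔQ/ΔP)(P̄/Q̄) = (-1261/8)(18.00/2092.5).

-1.36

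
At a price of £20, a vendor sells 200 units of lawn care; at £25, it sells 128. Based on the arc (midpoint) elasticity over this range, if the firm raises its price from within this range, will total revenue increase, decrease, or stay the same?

Arc ε = (-72/5)(22.50/164.0) ≈ -1.976.
|ε| = 1.98 > 1, so demand is elastic. A price rise therefore reduces total revenue.

decrease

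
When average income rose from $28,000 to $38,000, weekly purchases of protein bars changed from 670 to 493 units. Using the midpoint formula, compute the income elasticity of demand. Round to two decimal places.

-1.00

ΔQ = -177, ΔI = 10000. Midpoints: Ī = 33,000, Q̄ = 581.5.
ε_I = (ΔQ/ΔI)(Ī/Q̄) = (-177/10000)(33000/581.5).
ε_I < 0, so the good is inferior.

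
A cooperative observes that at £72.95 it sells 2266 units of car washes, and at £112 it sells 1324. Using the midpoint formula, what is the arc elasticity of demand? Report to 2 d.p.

ΔQ = 1324 − 2266 = -942; ΔP = 112 − 72.95 = 39.05.
Midpoints: P̄ = 92.47, Q̄ = 1795.0.
ε = (ΔQ/ΔP)(P̄/Q̄) = (-942/39.05)(92.47/1795.0).

-1.24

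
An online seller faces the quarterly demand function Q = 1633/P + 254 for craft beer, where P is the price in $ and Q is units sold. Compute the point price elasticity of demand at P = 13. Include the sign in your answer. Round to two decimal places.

-0.33

At P = 13, Q = 379.615.
dQ/dP = −1633/P² = -9.663.
ε = (dQ/dP)(P/Q) = (-9.663)(13/379.615).
|ε| < 1, so demand is inelastic at this price.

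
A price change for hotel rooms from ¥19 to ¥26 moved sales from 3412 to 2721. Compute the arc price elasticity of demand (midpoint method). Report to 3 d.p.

-0.724

ΔQ = 2721 − 3412 = -691; ΔP = 26 − 19 = 7.
Midpoints: P̄ = 22.50, Q̄ = 3066.5.
ε = (ΔQ/ΔP)(P̄/Q̄) = (-691/7)(22.50/3066.5).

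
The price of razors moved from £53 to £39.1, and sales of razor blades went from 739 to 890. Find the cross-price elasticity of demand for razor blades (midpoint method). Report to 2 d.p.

-0.61

ΔQ_x = 890 − 739 = 151; ΔP_y = 39.1 − 53 = -13.9.
Midpoints: P̄_y = 46.05, Q̄_x = 814.5.
ε_xy = (ΔQ_x/ΔP_y)(P̄_y/Q̄_x) = (151/-13.9)(46.05/814.5).
ε_xy < 0, so the goods are complements.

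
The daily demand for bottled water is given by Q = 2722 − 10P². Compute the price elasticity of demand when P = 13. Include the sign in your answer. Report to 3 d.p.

-3.275

At P = 13, Q = 1032.
dQ/dP = −20P = -260.
ε = (dQ/dP)(P/Q) = (-260)(13/1032).
|ε| > 1, so demand is elastic at this price.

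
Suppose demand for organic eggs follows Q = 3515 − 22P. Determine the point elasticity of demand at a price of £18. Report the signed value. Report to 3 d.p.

-0.127

At P = 18, Q = 3119.
dQ/dP = −22.
ε = (dQ/dP)(P/Q) = (-22)(18/3119).
|ε| < 1, so demand is inelastic at this price.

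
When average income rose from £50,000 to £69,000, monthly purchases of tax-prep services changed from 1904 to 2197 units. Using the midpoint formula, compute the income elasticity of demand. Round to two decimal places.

ΔQ = 293, ΔI = 19000. Midpoints: Ī = 59,500, Q̄ = 2050.5.
ε_I = (ΔQ/ΔI)(Ī/Q̄) = (293/19000)(59500/2050.5).

0.45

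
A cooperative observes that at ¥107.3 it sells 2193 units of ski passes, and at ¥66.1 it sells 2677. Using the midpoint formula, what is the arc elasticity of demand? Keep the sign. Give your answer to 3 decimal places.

ΔQ = 2677 − 2193 = 484; ΔP = 66.1 − 107.3 = -41.2.
Midpoints: P̄ = 86.70, Q̄ = 2435.0.
ε = (ΔQ/ΔP)(P̄/Q̄) = (484/-41.2)(86.70/2435.0).

-0.418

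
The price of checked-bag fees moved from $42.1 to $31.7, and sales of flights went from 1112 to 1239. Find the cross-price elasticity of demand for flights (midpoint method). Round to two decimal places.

ΔQ_x = 1239 − 1112 = 127; ΔP_y = 31.7 − 42.1 = -10.4.
Midpoints: P̄_y = 36.90, Q̄_x = 1175.5.
ε_xy = (ΔQ_x/ΔP_y)(P̄_y/Q̄_x) = (127/-10.4)(36.90/1175.5).
ε_xy < 0, so the goods are complements.

-0.38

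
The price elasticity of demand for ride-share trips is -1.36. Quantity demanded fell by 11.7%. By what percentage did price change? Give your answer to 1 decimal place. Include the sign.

%ΔP ≈ %ΔQ / ε = (-11.7%)/(-1.36) = 8.60%.

8.6%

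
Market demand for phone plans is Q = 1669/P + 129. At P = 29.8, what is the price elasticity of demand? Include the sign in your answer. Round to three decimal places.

At P = 29.8, Q = 185.007.
dQ/dP = −1669/P² = -1.879.
ε = (dQ/dP)(P/Q) = (-1.879)(29.8/185.007).

-0.303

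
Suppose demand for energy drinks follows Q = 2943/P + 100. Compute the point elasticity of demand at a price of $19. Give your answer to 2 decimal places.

-0.61

At P = 19, Q = 254.895.
dQ/dP = −2943/P² = -8.152.
ε = (dQ/dP)(P/Q) = (-8.152)(19/254.895).
|ε| < 1, so demand is inelastic at this price.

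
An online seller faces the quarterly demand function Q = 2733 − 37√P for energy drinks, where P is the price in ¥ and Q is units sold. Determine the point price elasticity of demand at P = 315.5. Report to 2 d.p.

At P = 315.5, Q = 2075.794.
dQ/dP = −37/(2√P) = -1.042.
ε = (dQ/dP)(P/Q) = (-1.042)(315.5/2075.794).
|ε| < 1, so demand is inelastic at this price.

-0.16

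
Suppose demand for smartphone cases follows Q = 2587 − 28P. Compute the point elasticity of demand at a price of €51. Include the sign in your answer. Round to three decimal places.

-1.232

At P = 51, Q = 1159.
dQ/dP = −28.
ε = (dQ/dP)(P/Q) = (-28)(51/1159).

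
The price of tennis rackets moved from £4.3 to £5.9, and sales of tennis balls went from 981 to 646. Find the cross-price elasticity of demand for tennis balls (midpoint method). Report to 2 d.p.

-1.31

ΔQ_x = 646 − 981 = -335; ΔP_y = 5.9 − 4.3 = 1.6.
Midpoints: P̄_y = 5.10, Q̄_x = 813.5.
ε_xy = (ΔQ_x/ΔP_y)(P̄_y/Q̄_x) = (-335/1.6)(5.10/813.5).
ε_xy < 0, so the goods are complements.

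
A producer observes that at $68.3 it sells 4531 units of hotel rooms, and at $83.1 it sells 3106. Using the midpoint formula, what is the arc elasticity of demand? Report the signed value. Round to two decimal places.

ΔQ = 3106 − 4531 = -1425; ΔP = 83.1 − 68.3 = 14.8.
Midpoints: P̄ = 75.70, Q̄ = 3818.5.
ε = (ΔQ/ΔP)(P̄/Q̄) = (-1425/14.8)(75.70/3818.5).

-1.91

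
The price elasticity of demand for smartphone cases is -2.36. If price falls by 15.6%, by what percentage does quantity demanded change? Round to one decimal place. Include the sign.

%ΔQ ≈ ε × %ΔP = (-2.36)(-15.6%) = 36.82%.

36.8%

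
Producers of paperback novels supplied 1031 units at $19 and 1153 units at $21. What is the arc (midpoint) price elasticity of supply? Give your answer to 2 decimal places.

ΔQ = 1153 − 1031 = 122; ΔP = 21 − 19 = 2.
Midpoints: P̄ = 20.00, Q̄ = 1092.0.
ε_s = (ΔQ/ΔP)(P̄/Q̄) = (122/2)(20.00/1092.0).

1.12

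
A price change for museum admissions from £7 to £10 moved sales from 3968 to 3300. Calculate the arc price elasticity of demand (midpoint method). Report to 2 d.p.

ΔQ = 3300 − 3968 = -668; ΔP = 10 − 7 = 3.
Midpoints: P̄ = 8.50, Q̄ = 3634.0.
ε = (ΔQ/ΔP)(P̄/Q̄) = (-668/3)(8.50/3634.0).

-0.52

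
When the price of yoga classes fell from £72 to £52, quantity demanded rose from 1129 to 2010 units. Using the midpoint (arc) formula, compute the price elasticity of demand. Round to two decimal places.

-1.74

ΔQ = 2010 − 1129 = 881; ΔP = 52 − 72 = -20.
Midpoints: P̄ = 62.00, Q̄ = 1569.5.
ε = (ΔQ/ΔP)(P̄/Q̄) = (881/-20)(62.00/1569.5).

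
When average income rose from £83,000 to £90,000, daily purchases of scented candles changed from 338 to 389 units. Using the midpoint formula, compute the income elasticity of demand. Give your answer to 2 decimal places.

1.73

ΔQ = 51, ΔI = 7000. Midpoints: Ī = 86,500, Q̄ = 363.5.
ε_I = (ΔQ/ΔI)(Ī/Q̄) = (51/7000)(86500/363.5).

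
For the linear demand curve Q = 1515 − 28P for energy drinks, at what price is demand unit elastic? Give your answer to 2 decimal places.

For linear demand Q = a − bP, ε = −bP/(a − bP). |ε| = 1 when bP = a − bP, i.e. P = a/(2b).
P = 1515/(2·28) = 1515/56 = 27.0536.

27.05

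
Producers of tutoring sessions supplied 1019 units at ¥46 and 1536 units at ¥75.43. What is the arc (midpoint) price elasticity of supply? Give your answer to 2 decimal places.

0.83

ΔQ = 1536 − 1019 = 517; ΔP = 75.43 − 46 = 29.43.
Midpoints: P̄ = 60.72, Q̄ = 1277.5.
ε_s = (ΔQ/ΔP)(P̄/Q̄) = (517/29.43)(60.72/1277.5).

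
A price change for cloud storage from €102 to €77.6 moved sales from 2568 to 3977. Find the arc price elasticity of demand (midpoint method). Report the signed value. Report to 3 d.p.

-1.585

ΔQ = 3977 − 2568 = 1409; ΔP = 77.6 − 102 = -24.4.
Midpoints: P̄ = 89.80, Q̄ = 3272.5.
ε = (ΔQ/ΔP)(P̄/Q̄) = (1409/-24.4)(89.80/3272.5).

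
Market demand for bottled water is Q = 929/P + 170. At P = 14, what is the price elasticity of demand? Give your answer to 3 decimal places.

At P = 14, Q = 236.357.
dQ/dP = −929/P² = -4.740.
ε = (dQ/dP)(P/Q) = (-4.740)(14/236.357).

-0.281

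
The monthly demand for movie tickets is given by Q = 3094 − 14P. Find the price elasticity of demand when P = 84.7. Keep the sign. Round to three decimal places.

-0.621

At P = 84.7, Q = 1908.200.
dQ/dP = −14.
ε = (dQ/dP)(P/Q) = (-14)(84.7/1908.200).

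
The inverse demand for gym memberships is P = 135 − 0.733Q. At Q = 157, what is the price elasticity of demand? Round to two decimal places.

At Q = 157, P = 135 − 0.733(157) = 19.92.
dP/dQ = −0.733, so dQ/dP = 1/(−0.733) = -1.364.
ε = (dQ/dP)(P/Q) = (-1.364)(19.92/157).

-0.17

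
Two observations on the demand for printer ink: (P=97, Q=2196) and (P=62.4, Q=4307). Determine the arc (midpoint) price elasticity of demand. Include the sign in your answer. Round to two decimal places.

-1.50

ΔQ = 4307 − 2196 = 2111; ΔP = 62.4 − 97 = -34.6.
Midpoints: P̄ = 79.70, Q̄ = 3251.5.
ε = (ΔQ/ΔP)(P̄/Q̄) = (2111/-34.6)(79.70/3251.5).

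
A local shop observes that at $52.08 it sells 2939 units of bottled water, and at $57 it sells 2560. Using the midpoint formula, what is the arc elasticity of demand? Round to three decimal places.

-1.528

ΔQ = 2560 − 2939 = -379; ΔP = 57 − 52.08 = 4.92.
Midpoints: P̄ = 54.54, Q̄ = 2749.5.
ε = (ΔQ/ΔP)(P̄/Q̄) = (-379/4.92)(54.54/2749.5).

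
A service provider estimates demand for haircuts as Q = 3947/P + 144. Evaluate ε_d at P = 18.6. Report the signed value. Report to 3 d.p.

-0.596

At P = 18.6, Q = 356.204.
dQ/dP = −3947/P² = -11.409.
ε = (dQ/dP)(P/Q) = (-11.409)(18.6/356.204).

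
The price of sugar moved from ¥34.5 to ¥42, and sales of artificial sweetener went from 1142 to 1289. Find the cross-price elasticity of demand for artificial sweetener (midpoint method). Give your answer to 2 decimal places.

ΔQ_x = 1289 − 1142 = 147; ΔP_y = 42 − 34.5 = 7.5.
Midpoints: P̄_y = 38.25, Q̄_x = 1215.5.
ε_xy = (ΔQ_x/ΔP_y)(P̄_y/Q̄_x) = (147/7.5)(38.25/1215.5).

0.62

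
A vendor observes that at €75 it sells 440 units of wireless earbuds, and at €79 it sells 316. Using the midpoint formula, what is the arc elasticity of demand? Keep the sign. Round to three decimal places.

ΔQ = 316 − 440 = -124; ΔP = 79 − 75 = 4.
Midpoints: P̄ = 77.00, Q̄ = 378.0.
ε = (ΔQ/ΔP)(P̄/Q̄) = (-124/4)(77.00/378.0).

-6.315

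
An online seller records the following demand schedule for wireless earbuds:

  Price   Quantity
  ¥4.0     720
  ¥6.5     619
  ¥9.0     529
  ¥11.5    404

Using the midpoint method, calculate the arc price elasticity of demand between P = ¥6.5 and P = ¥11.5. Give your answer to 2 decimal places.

At P = 6.5, Q = 619; at P = 11.5, Q = 404.
ΔQ = -215, ΔP = 5.0. Midpoints: P̄ = 9.00, Q̄ = 511.5.
ε = (ΔQ/ΔP)(P̄/Q̄) = (-215/5.0)(9.00/511.5).

-0.76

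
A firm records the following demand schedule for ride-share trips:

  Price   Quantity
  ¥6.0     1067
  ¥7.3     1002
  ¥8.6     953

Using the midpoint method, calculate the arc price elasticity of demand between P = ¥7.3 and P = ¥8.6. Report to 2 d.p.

-0.31

At P = 7.3, Q = 1002; at P = 8.6, Q = 953.
ΔQ = -49, ΔP = 1.3. Midpoints: P̄ = 7.95, Q̄ = 977.5.
ε = (ΔQ/ΔP)(P̄/Q̄) = (-49/1.3)(7.95/977.5).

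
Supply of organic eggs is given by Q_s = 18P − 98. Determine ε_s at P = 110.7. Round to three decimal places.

1.052

At P = 110.7, Q_s = 1894.60.
dQ_s/dP = 18.
ε_s = (dQ_s/dP)(P/Q_s) = (18)(110.7/1894.60).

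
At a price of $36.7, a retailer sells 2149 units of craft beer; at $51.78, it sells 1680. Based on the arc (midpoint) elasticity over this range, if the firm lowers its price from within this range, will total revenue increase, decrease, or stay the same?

Arc ε = (-469/15.08)(44.24/1914.5) ≈ -0.719.
|ε| = 0.72 < 1, so demand is inelastic. A price cut therefore reduces total revenue.

decrease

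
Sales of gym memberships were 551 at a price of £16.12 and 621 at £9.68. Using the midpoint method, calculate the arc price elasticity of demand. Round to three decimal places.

ΔQ = 621 − 551 = 70; ΔP = 9.68 − 16.12 = -6.44.
Midpoints: P̄ = 12.90, Q̄ = 586.0.
ε = (ΔQ/ΔP)(P̄/Q̄) = (70/-6.44)(12.90/586.0).

-0.239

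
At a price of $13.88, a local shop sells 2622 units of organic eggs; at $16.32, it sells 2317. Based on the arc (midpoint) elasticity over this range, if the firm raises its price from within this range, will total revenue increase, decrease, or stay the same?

increase

Arc ε = (-305/2.44)(15.10/2469.5) ≈ -0.764.
|ε| = 0.76 < 1, so demand is inelastic. A price rise therefore raises total revenue.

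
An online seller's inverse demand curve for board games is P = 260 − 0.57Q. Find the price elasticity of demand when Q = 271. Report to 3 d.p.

-0.683

At Q = 271, P = 260 − 0.57(271) = 105.53.
dP/dQ = −0.57, so dQ/dP = 1/(−0.57) = -1.754.
ε = (dQ/dP)(P/Q) = (-1.754)(105.53/271).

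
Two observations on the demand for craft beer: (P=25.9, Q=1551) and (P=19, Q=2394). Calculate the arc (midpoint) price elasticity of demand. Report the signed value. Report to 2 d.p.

-1.39

ΔQ = 2394 − 1551 = 843; ΔP = 19 − 25.9 = -6.9.
Midpoints: P̄ = 22.45, Q̄ = 1972.5.
ε = (ΔQ/ΔP)(P̄/Q̄) = (843/-6.9)(22.45/1972.5).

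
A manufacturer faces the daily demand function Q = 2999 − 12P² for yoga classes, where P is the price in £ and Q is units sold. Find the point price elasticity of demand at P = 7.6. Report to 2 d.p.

-0.60

At P = 7.6, Q = 2305.880.
dQ/dP = −24P = -182.400.
ε = (dQ/dP)(P/Q) = (-182.400)(7.6/2305.880).
|ε| < 1, so demand is inelastic at this price.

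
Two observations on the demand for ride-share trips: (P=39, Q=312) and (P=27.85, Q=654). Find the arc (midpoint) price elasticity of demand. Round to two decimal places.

-2.12

ΔQ = 654 − 312 = 342; ΔP = 27.85 − 39 = -11.15.
Midpoints: P̄ = 33.42, Q̄ = 483.0.
ε = (ΔQ/ΔP)(P̄/Q̄) = (342/-11.15)(33.42/483.0).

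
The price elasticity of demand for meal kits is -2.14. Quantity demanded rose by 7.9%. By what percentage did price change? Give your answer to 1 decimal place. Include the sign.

%ΔP ≈ %ΔQ / ε = (7.9%)/(-2.14) = -3.69%.

-3.7%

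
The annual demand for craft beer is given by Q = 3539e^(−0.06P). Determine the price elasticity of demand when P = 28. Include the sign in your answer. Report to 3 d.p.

-1.680

At P = 28, Q = 659.578.
dQ/dP = −0.06·3539e^(−0.06P) = −0.06Q = -39.575.
ε = (dQ/dP)(P/Q) = (-39.575)(28/659.578).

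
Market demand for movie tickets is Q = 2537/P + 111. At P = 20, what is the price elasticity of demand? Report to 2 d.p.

-0.53

At P = 20, Q = 237.850.
dQ/dP = −2537/P² = -6.343.
ε = (dQ/dP)(P/Q) = (-6.343)(20/237.850).
|ε| < 1, so demand is inelastic at this price.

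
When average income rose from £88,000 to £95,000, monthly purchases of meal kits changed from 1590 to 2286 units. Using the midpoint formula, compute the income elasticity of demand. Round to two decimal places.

4.69

ΔQ = 696, ΔI = 7000. Midpoints: Ī = 91,500, Q̄ = 1938.0.
ε_I = (ΔQ/ΔI)(Ī/Q̄) = (696/7000)(91500/1938.0).
ε_I > 0, so the good is normal.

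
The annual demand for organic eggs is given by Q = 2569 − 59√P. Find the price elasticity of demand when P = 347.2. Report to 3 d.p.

-0.374

At P = 347.2, Q = 1469.635.
dQ/dP = −59/(2√P) = -1.583.
ε = (dQ/dP)(P/Q) = (-1.583)(347.2/1469.635).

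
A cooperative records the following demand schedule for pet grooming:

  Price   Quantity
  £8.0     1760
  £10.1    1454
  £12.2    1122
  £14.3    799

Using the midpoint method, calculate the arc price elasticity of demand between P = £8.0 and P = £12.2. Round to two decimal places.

At P = 8.0, Q = 1760; at P = 12.2, Q = 1122.
ΔQ = -638, ΔP = 4.2. Midpoints: P̄ = 10.10, Q̄ = 1441.0.
ε = (ΔQ/ΔP)(P̄/Q̄) = (-638/4.2)(10.10/1441.0).

-1.06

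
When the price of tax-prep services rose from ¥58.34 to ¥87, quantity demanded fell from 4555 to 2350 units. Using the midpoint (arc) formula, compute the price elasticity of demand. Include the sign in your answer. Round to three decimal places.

-1.619

ΔQ = 2350 − 4555 = -2205; ΔP = 87 − 58.34 = 28.66.
Midpoints: P̄ = 72.67, Q̄ = 3452.5.
ε = (ΔQ/ΔP)(P̄/Q̄) = (-2205/28.66)(72.67/3452.5).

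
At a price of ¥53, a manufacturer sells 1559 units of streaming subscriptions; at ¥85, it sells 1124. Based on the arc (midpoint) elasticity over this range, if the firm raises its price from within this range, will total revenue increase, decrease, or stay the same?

increase

Arc ε = (-435/32)(69.00/1341.5) ≈ -0.699.
|ε| = 0.70 < 1, so demand is inelastic. A price rise therefore raises total revenue.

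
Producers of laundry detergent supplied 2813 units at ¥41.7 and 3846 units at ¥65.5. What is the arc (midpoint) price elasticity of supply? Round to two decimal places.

ΔQ = 3846 − 2813 = 1033; ΔP = 65.5 − 41.7 = 23.8.
Midpoints: P̄ = 53.60, Q̄ = 3329.5.
ε_s = (ΔQ/ΔP)(P̄/Q̄) = (1033/23.8)(53.60/3329.5).

0.70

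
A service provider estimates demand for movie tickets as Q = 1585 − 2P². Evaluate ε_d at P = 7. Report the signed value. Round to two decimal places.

At P = 7, Q = 1487.
dQ/dP = −4P = -28.
ε = (dQ/dP)(P/Q) = (-28)(7/1487).
|ε| < 1, so demand is inelastic at this price.

-0.13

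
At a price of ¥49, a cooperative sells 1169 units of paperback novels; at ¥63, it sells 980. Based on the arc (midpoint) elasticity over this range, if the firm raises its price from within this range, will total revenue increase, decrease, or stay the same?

Arc ε = (-189/14)(56.00/1074.5) ≈ -0.704.
|ε| = 0.70 < 1, so demand is inelastic. A price rise therefore raises total revenue.

increase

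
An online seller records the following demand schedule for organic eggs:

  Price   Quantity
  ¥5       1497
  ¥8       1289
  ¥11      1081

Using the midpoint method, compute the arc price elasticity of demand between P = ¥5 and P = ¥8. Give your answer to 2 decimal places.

-0.32

At P = 5, Q = 1497; at P = 8, Q = 1289.
ΔQ = -208, ΔP = 3. Midpoints: P̄ = 6.50, Q̄ = 1393.0.
ε = (ΔQ/ΔP)(P̄/Q̄) = (-208/3)(6.50/1393.0).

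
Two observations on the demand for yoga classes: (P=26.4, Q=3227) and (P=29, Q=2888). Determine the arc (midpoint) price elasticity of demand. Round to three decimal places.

-1.181

ΔQ = 2888 − 3227 = -339; ΔP = 29 − 26.4 = 2.6.
Midpoints: P̄ = 27.70, Q̄ = 3057.5.
ε = (ΔQ/ΔP)(P̄/Q̄) = (-339/2.6)(27.70/3057.5).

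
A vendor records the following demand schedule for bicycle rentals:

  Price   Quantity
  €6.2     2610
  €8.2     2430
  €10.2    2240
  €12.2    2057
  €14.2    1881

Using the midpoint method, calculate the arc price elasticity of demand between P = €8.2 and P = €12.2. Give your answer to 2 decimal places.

-0.42

At P = 8.2, Q = 2430; at P = 12.2, Q = 2057.
ΔQ = -373, ΔP = 4.0. Midpoints: P̄ = 10.20, Q̄ = 2243.5.
ε = (ΔQ/ΔP)(P̄/Q̄) = (-373/4.0)(10.20/2243.5).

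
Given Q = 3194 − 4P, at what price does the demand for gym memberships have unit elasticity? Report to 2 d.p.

399.25

For linear demand Q = a − bP, ε = −bP/(a − bP). |ε| = 1 when bP = a − bP, i.e. P = a/(2b).
P = 3194/(2·4) = 3194/8 = 399.2500.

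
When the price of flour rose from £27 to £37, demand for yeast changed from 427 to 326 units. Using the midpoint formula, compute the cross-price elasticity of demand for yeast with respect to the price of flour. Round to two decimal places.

-0.86

ΔQ_x = 326 − 427 = -101; ΔP_y = 37 − 27 = 10.
Midpoints: P̄_y = 32.00, Q̄_x = 376.5.
ε_xy = (ΔQ_x/ΔP_y)(P̄_y/Q̄_x) = (-101/10)(32.00/376.5).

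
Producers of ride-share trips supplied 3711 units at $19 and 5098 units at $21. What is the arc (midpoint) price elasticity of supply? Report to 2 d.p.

3.15

ΔQ = 5098 − 3711 = 1387; ΔP = 21 − 19 = 2.
Midpoints: P̄ = 20.00, Q̄ = 4404.5.
ε_s = (ΔQ/ΔP)(P̄/Q̄) = (1387/2)(20.00/4404.5).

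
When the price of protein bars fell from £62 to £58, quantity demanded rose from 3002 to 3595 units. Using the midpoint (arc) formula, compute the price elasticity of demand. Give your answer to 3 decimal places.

-2.697

ΔQ = 3595 − 3002 = 593; ΔP = 58 − 62 = -4.
Midpoints: P̄ = 60.00, Q̄ = 3298.5.
ε = (ΔQ/ΔP)(P̄/Q̄) = (593/-4)(60.00/3298.5).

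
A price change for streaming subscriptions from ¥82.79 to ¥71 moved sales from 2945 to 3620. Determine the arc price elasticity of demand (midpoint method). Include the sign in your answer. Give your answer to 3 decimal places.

-1.341

ΔQ = 3620 − 2945 = 675; ΔP = 71 − 82.79 = -11.79.
Midpoints: P̄ = 76.90, Q̄ = 3282.5.
ε = (ΔQ/ΔP)(P̄/Q̄) = (675/-11.79)(76.90/3282.5).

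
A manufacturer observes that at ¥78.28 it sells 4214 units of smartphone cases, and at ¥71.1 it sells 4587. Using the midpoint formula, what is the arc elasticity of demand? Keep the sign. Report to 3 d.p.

-0.882

ΔQ = 4587 − 4214 = 373; ΔP = 71.1 − 78.28 = -7.18.
Midpoints: P̄ = 74.69, Q̄ = 4400.5.
ε = (ΔQ/ΔP)(P̄/Q̄) = (373/-7.18)(74.69/4400.5).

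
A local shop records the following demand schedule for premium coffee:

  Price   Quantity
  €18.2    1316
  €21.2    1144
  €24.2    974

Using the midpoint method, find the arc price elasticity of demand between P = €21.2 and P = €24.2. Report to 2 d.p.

-1.21

At P = 21.2, Q = 1144; at P = 24.2, Q = 974.
ΔQ = -170, ΔP = 3.0. Midpoints: P̄ = 22.70, Q̄ = 1059.0.
ε = (ΔQ/ΔP)(P̄/Q̄) = (-170/3.0)(22.70/1059.0).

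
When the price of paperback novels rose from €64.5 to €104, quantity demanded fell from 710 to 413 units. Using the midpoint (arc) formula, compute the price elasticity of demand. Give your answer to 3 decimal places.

ΔQ = 413 − 710 = -297; ΔP = 104 − 64.5 = 39.5.
Midpoints: P̄ = 84.25, Q̄ = 561.5.
ε = (ΔQ/ΔP)(P̄/Q̄) = (-297/39.5)(84.25/561.5).

-1.128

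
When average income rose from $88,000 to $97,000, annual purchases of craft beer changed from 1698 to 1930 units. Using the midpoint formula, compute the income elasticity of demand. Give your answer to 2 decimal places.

1.31

ΔQ = 232, ΔI = 9000. Midpoints: Ī = 92,500, Q̄ = 1814.0.
ε_I = (ΔQ/ΔI)(Ī/Q̄) = (232/9000)(92500/1814.0).
ε_I > 0, so the good is normal.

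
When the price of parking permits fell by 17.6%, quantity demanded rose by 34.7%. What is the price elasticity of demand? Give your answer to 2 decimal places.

ε = %ΔQ / %ΔP = (34.7)/(-17.6) = -1.972.

-1.97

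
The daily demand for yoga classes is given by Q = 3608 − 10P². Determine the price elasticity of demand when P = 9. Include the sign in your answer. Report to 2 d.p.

At P = 9, Q = 2798.
dQ/dP = −20P = -180.
ε = (dQ/dP)(P/Q) = (-180)(9/2798).

-0.58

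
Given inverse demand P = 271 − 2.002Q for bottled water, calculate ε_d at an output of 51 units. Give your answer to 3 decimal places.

-1.654

At Q = 51, P = 271 − 2.002(51) = 168.90.
dP/dQ = −2.002, so dQ/dP = 1/(−2.002) = -0.500.
ε = (dQ/dP)(P/Q) = (-0.500)(168.90/51).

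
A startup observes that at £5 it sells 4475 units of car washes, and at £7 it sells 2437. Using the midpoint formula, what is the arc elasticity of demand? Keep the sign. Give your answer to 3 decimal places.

ΔQ = 2437 − 4475 = -2038; ΔP = 7 − 5 = 2.
Midpoints: P̄ = 6.00, Q̄ = 3456.0.
ε = (ΔQ/ΔP)(P̄/Q̄) = (-2038/2)(6.00/3456.0).

-1.769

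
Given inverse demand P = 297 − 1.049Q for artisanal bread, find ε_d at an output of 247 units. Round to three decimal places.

At Q = 247, P = 297 − 1.049(247) = 37.90.
dP/dQ = −1.049, so dQ/dP = 1/(−1.049) = -0.953.
ε = (dQ/dP)(P/Q) = (-0.953)(37.90/247).

-0.146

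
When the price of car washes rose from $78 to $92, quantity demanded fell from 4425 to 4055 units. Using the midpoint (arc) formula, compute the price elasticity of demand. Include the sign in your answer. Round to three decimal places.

ΔQ = 4055 − 4425 = -370; ΔP = 92 − 78 = 14.
Midpoints: P̄ = 85.00, Q̄ = 4240.0.
ε = (ΔQ/ΔP)(P̄/Q̄) = (-370/14)(85.00/4240.0).

-0.530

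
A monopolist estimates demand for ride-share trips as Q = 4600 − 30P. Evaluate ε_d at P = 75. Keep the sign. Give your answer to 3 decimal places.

At P = 75, Q = 2350.
dQ/dP = −30.
ε = (dQ/dP)(P/Q) = (-30)(75/2350).
|ε| < 1, so demand is inelastic at this price.

-0.957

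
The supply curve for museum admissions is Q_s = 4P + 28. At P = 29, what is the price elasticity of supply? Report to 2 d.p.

0.81

At P = 29, Q_s = 144.
dQ_s/dP = 4.
ε_s = (dQ_s/dP)(P/Q_s) = (4)(29/144).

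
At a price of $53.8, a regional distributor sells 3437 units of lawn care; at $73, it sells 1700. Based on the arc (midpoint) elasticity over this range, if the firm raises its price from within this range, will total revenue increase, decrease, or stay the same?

decrease

Arc ε = (-1737/19.2)(63.40/2568.5) ≈ -2.233.
|ε| = 2.23 > 1, so demand is elastic. A price rise therefore reduces total revenue.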